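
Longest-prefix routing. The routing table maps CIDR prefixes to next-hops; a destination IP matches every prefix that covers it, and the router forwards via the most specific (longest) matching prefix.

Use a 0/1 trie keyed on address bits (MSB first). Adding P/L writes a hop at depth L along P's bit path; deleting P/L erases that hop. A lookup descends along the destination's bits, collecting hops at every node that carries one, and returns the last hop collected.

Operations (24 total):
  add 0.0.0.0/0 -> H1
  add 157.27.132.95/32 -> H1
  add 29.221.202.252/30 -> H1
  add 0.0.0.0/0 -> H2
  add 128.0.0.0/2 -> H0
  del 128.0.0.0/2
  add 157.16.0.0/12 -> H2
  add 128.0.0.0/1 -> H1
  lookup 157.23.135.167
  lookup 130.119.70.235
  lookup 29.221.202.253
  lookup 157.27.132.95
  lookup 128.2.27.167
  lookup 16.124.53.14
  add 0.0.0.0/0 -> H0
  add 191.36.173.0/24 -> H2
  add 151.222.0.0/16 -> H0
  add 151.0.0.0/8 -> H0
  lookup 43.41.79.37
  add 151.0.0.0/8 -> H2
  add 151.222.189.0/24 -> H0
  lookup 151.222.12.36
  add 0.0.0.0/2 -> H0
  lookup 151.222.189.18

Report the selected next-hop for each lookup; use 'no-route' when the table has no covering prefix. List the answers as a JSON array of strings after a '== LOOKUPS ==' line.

Apply in order:
  + 0.0.0.0/0 (H1) depth=0
  + 157.27.132.95/32 (H1) depth=32
  + 29.221.202.252/30 (H1) depth=30
  + 0.0.0.0/0 (H2) depth=0
  + 128.0.0.0/2 (H0) depth=2
  del 128.0.0.0/2 (clear depth 2)
  + 157.16.0.0/12 (H2) depth=12
  + 128.0.0.0/1 (H1) depth=1
  ? 157.23.135.167  path d0:H2→d1:H1→d2:-→d3:-→d4:-→d5:-→d6:-→d7:-→d8:-→d9:-→d10:-→d11:-→d12:H2  best=H2
  ? 130.119.70.235  path d0:H2→d1:H1→d2:-→d3:-  best=H1
  ? 29.221.202.253  path d0:H2→d1:-→d2:-→d3:-→d4:-→d5:-→d6:-→d7:-→d8:-→d9:-→d10:-→d11:-→d12:-→d13:-→d14:-→d15:-→d16:-→d17:-→d18:-→d19:-→d20:-→d21:-→d22:-→d23:-→d24:-→d25:-→d26:-→d27:-→d28:-→d29:-→d30:H1  best=H1
  ? 157.27.132.95  path d0:H2→d1:H1→d2:-→d3:-→d4:-→d5:-→d6:-→d7:-→d8:-→d9:-→d10:-→d11:-→d12:H2→d13:-→d14:-→d15:-→d16:-→d17:-→d18:-→d19:-→d20:-→d21:-→d22:-→d23:-→d24:-→d25:-→d26:-→d27:-→d28:-→d29:-→d30:-→d31:-→d32:H1  best=H1
  ? 128.2.27.167  path d0:H2→d1:H1→d2:-→d3:-  best=H1
  ? 16.124.53.14  path d0:H2→d1:-→d2:-→d3:-→d4:-  best=H2
  + 0.0.0.0/0 (H0) depth=0
  + 191.36.173.0/24 (H2) depth=24
  + 151.222.0.0/16 (H0) depth=16
  + 151.0.0.0/8 (H0) depth=8
  ? 43.41.79.37  path d0:H0→d1:-→d2:-  best=H0
  + 151.0.0.0/8 (H2) depth=8
  + 151.222.189.0/24 (H0) depth=24
  ? 151.222.12.36  path d0:H0→d1:H1→d2:-→d3:-→d4:-→d5:-→d6:-→d7:-→d8:H2→d9:-→d10:-→d11:-→d12:-→d13:-→d14:-→d15:-→d16:H0  best=H0
  + 0.0.0.0/2 (H0) depth=2
  ? 151.222.189.18  path d0:H0→d1:H1→d2:-→d3:-→d4:-→d5:-→d6:-→d7:-→d8:H2→d9:-→d10:-→d11:-→d12:-→d13:-→d14:-→d15:-→d16:H0→d17:-→d18:-→d19:-→d20:-→d21:-→d22:-→d23:-→d24:H0  best=H0

== LOOKUPS ==
["H2","H1","H1","H1","H1","H2","H0","H0","H0"]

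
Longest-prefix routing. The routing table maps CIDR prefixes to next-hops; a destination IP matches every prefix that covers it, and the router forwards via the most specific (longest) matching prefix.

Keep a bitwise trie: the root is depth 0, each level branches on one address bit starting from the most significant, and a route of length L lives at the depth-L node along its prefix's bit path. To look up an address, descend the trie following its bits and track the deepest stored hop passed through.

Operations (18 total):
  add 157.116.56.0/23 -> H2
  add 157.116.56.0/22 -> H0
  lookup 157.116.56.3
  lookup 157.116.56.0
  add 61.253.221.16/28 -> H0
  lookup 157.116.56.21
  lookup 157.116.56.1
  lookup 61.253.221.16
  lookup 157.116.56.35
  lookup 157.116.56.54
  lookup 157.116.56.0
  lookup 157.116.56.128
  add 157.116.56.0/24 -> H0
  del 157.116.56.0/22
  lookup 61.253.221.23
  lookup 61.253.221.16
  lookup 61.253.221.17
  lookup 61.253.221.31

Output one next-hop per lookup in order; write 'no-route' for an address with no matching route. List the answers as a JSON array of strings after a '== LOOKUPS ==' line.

Process each operation:
  add 157.116.56.0/23 -> H2 at depth 23
  add 157.116.56.0/22 -> H0 at depth 22
  ? 157.116.56.3  path d0:-→d1:-→d2:-→d3:-→d4:-→d5:-→d6:-→d7:-→d8:-→d9:-→d10:-→d11:-→d12:-→d13:-→d14:-→d15:-→d16:-→d17:-→d18:-→d19:-→d20:-→d21:-→d22:H0→d23:H2  best=H2
  ? 157.116.56.0  path d0:-→d1:-→d2:-→d3:-→d4:-→d5:-→d6:-→d7:-→d8:-→d9:-→d10:-→d11:-→d12:-→d13:-→d14:-→d15:-→d16:-→d17:-→d18:-→d19:-→d20:-→d21:-→d22:H0→d23:H2  best=H2
  add 61.253.221.16/28 -> H0 at depth 28
  ? 157.116.56.21  path d0:-→d1:-→d2:-→d3:-→d4:-→d5:-→d6:-→d7:-→d8:-→d9:-→d10:-→d11:-→d12:-→d13:-→d14:-→d15:-→d16:-→d17:-→d18:-→d19:-→d20:-→d21:-→d22:H0→d23:H2  best=H2
  ? 157.116.56.1  path d0:-→d1:-→d2:-→d3:-→d4:-→d5:-→d6:-→d7:-→d8:-→d9:-→d10:-→d11:-→d12:-→d13:-→d14:-→d15:-→d16:-→d17:-→d18:-→d19:-→d20:-→d21:-→d22:H0→d23:H2  best=H2
  ? 61.253.221.16  path d0:-→d1:-→d2:-→d3:-→d4:-→d5:-→d6:-→d7:-→d8:-→d9:-→d10:-→d11:-→d12:-→d13:-→d14:-→d15:-→d16:-→d17:-→d18:-→d19:-→d20:-→d21:-→d22:-→d23:-→d24:-→d25:-→d26:-→d27:-→d28:H0  best=H0
  ? 157.116.56.35  path d0:-→d1:-→d2:-→d3:-→d4:-→d5:-→d6:-→d7:-→d8:-→d9:-→d10:-→d11:-→d12:-→d13:-→d14:-→d15:-→d16:-→d17:-→d18:-→d19:-→d20:-→d21:-→d22:H0→d23:H2  best=H2
  ? 157.116.56.54  path d0:-→d1:-→d2:-→d3:-→d4:-→d5:-→d6:-→d7:-→d8:-→d9:-→d10:-→d11:-→d12:-→d13:-→d14:-→d15:-→d16:-→d17:-→d18:-→d19:-→d20:-→d21:-→d22:H0→d23:H2  best=H2
  ? 157.116.56.0  path d0:-→d1:-→d2:-→d3:-→d4:-→d5:-→d6:-→d7:-→d8:-→d9:-→d10:-→d11:-→d12:-→d13:-→d14:-→d15:-→d16:-→d17:-→d18:-→d19:-→d20:-→d21:-→d22:H0→d23:H2  best=H2
  ? 157.116.56.128  path d0:-→d1:-→d2:-→d3:-→d4:-→d5:-→d6:-→d7:-→d8:-→d9:-→d10:-→d11:-→d12:-→d13:-→d14:-→d15:-→d16:-→d17:-→d18:-→d19:-→d20:-→d21:-→d22:H0→d23:H2  best=H2
  add 157.116.56.0/24 -> H0 at depth 24
  - 157.116.56.0/22 clear@22
  ? 61.253.221.23  path d0:-→d1:-→d2:-→d3:-→d4:-→d5:-→d6:-→d7:-→d8:-→d9:-→d10:-→d11:-→d12:-→d13:-→d14:-→d15:-→d16:-→d17:-→d18:-→d19:-→d20:-→d21:-→d22:-→d23:-→d24:-→d25:-→d26:-→d27:-→d28:H0  best=H0
  ? 61.253.221.16  path d0:-→d1:-→d2:-→d3:-→d4:-→d5:-→d6:-→d7:-→d8:-→d9:-→d10:-→d11:-→d12:-→d13:-→d14:-→d15:-→d16:-→d17:-→d18:-→d19:-→d20:-→d21:-→d22:-→d23:-→d24:-→d25:-→d26:-→d27:-→d28:H0  best=H0
  ? 61.253.221.17  path d0:-→d1:-→d2:-→d3:-→d4:-→d5:-→d6:-→d7:-→d8:-→d9:-→d10:-→d11:-→d12:-→d13:-→d14:-→d15:-→d16:-→d17:-→d18:-→d19:-→d20:-→d21:-→d22:-→d23:-→d24:-→d25:-→d26:-→d27:-→d28:H0  best=H0
  ? 61.253.221.31  path d0:-→d1:-→d2:-→d3:-→d4:-→d5:-→d6:-→d7:-→d8:-→d9:-→d10:-→d11:-→d12:-→d13:-→d14:-→d15:-→d16:-→d17:-→d18:-→d19:-→d20:-→d21:-→d22:-→d23:-→d24:-→d25:-→d26:-→d27:-→d28:H0  best=H0

== LOOKUPS ==
["H2","H2","H2","H2","H0","H2","H2","H2","H2","H0","H0","H0","H0"]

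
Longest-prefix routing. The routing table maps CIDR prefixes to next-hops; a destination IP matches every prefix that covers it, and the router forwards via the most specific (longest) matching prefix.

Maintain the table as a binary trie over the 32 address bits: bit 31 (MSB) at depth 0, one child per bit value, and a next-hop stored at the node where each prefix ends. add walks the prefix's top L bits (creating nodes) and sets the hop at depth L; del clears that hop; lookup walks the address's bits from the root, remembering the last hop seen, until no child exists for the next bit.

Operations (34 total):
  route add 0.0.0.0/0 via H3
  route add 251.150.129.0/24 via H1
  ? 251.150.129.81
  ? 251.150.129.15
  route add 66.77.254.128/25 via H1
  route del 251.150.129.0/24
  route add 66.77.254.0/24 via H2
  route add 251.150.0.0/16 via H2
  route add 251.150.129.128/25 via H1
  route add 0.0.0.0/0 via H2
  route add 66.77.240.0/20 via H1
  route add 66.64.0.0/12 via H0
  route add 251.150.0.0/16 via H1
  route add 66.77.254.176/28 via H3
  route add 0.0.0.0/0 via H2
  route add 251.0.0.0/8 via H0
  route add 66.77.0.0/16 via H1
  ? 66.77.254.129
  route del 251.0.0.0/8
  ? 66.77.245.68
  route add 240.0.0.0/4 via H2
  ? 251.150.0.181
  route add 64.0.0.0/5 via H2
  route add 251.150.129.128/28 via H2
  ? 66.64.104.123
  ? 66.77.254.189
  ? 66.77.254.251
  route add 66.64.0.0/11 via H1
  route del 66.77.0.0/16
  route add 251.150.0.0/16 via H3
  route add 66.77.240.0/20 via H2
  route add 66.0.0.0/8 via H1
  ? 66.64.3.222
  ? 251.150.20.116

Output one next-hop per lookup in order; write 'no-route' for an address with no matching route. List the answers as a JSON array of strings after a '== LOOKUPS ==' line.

Process each operation:
  add 0.0.0.0/0 -> H3 at depth 0
  add 251.150.129.0/24 -> H1 at depth 24
  Q 251.150.129.81: descend 111110111001011010000001 ; hops seen [H3,H1] ; pick H1
  Q 251.150.129.15: descend 111110111001011010000001 ; hops seen [H3,H1] ; pick H1
  add 66.77.254.128/25 -> H1 at depth 25
  del 251.150.129.0/24 (clear depth 24)
  add 66.77.254.0/24 -> H2 at depth 24
  add 251.150.0.0/16 -> H2 at depth 16
  add 251.150.129.128/25 -> H1 at depth 25
  add 0.0.0.0/0 -> H2 at depth 0
  add 66.77.240.0/20 -> H1 at depth 20
  add 66.64.0.0/12 -> H0 at depth 12
  add 251.150.0.0/16 -> H1 at depth 16
  add 66.77.254.176/28 -> H3 at depth 28
  add 0.0.0.0/0 -> H2 at depth 0
  add 251.0.0.0/8 -> H0 at depth 8
  add 66.77.0.0/16 -> H1 at depth 16
  Q 66.77.254.129: descend 01000010010011011111111010 ; hops seen [H2,H0,H1,H1,H2,H1] ; pick H1
  del 251.0.0.0/8 (clear depth 8)
  Q 66.77.245.68: descend 01000010010011011111 ; hops seen [H2,H0,H1,H1] ; pick H1
  add 240.0.0.0/4 -> H2 at depth 4
  Q 251.150.0.181: descend 1111101110010110 ; hops seen [H2,H2,H1] ; pick H1
  add 64.0.0.0/5 -> H2 at depth 5
  add 251.150.129.128/28 -> H2 at depth 28
  Q 66.64.104.123: descend 010000100100 ; hops seen [H2,H2,H0] ; pick H0
  Q 66.77.254.189: descend 0100001001001101111111101011 ; hops seen [H2,H2,H0,H1,H1,H2,H1,H3] ; pick H3
  Q 66.77.254.251: descend 0100001001001101111111101 ; hops seen [H2,H2,H0,H1,H1,H2,H1] ; pick H1
  add 66.64.0.0/11 -> H1 at depth 11
  del 66.77.0.0/16 (clear depth 16)
  add 251.150.0.0/16 -> H3 at depth 16
  add 66.77.240.0/20 -> H2 at depth 20
  add 66.0.0.0/8 -> H1 at depth 8
  Q 66.64.3.222: descend 010000100100 ; hops seen [H2,H2,H1,H1,H0] ; pick H0
  Q 251.150.20.116: descend 1111101110010110 ; hops seen [H2,H2,H3] ; pick H3

== LOOKUPS ==
["H1","H1","H1","H1","H1","H0","H3","H1","H0","H3"]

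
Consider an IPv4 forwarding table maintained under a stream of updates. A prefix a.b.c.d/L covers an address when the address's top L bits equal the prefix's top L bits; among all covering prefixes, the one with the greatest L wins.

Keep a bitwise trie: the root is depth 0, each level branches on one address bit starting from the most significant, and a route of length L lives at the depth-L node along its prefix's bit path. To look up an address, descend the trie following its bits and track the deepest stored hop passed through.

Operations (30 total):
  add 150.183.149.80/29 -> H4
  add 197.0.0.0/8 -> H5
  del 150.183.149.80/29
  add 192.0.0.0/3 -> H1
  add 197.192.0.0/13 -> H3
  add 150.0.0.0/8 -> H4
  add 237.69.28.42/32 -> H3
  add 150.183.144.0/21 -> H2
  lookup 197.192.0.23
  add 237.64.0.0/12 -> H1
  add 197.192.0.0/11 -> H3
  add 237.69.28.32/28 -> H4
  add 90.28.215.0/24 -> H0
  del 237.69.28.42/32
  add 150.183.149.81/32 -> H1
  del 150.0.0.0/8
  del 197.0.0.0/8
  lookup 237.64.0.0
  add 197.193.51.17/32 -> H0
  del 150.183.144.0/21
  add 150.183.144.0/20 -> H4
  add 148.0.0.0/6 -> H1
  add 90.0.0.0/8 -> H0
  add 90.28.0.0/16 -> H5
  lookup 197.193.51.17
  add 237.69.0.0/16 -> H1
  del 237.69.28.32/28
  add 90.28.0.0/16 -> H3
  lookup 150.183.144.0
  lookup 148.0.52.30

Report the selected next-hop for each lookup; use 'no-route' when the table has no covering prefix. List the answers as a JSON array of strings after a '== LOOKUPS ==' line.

Process each operation:
  + 150.183.149.80/29 (H4) depth=29
  + 197.0.0.0/8 (H5) depth=8
  del 150.183.149.80/29 (clear depth 29)
  + 192.0.0.0/3 (H1) depth=3
  + 197.192.0.0/13 (H3) depth=13
  + 150.0.0.0/8 (H4) depth=8
  + 237.69.28.42/32 (H3) depth=32
  + 150.183.144.0/21 (H2) depth=21
  Q 197.192.0.23: descend 1100010111000 ; hops seen [H1,H5,H3] ; pick H3
  + 237.64.0.0/12 (H1) depth=12
  + 197.192.0.0/11 (H3) depth=11
  + 237.69.28.32/28 (H4) depth=28
  + 90.28.215.0/24 (H0) depth=24
  del 237.69.28.42/32 (clear depth 32)
  + 150.183.149.81/32 (H1) depth=32
  del 150.0.0.0/8 (clear depth 8)
  del 197.0.0.0/8 (clear depth 8)
  Q 237.64.0.0: descend 1110110101000 ; hops seen [H1] ; pick H1
  + 197.193.51.17/32 (H0) depth=32
  del 150.183.144.0/21 (clear depth 21)
  + 150.183.144.0/20 (H4) depth=20
  + 148.0.0.0/6 (H1) depth=6
  + 90.0.0.0/8 (H0) depth=8
  + 90.28.0.0/16 (H5) depth=16
  Q 197.193.51.17: descend 11000101110000010011001100010001 ; hops seen [H1,H3,H3,H0] ; pick H0
  + 237.69.0.0/16 (H1) depth=16
  del 237.69.28.32/28 (clear depth 28)
  + 90.28.0.0/16 (H3) depth=16
  Q 150.183.144.0: descend 100101101011011110010 ; hops seen [H1,H4] ; pick H4
  Q 148.0.52.30: descend 100101 ; hops seen [H1] ; pick H1

== LOOKUPS ==
["H3","H1","H0","H4","H1"]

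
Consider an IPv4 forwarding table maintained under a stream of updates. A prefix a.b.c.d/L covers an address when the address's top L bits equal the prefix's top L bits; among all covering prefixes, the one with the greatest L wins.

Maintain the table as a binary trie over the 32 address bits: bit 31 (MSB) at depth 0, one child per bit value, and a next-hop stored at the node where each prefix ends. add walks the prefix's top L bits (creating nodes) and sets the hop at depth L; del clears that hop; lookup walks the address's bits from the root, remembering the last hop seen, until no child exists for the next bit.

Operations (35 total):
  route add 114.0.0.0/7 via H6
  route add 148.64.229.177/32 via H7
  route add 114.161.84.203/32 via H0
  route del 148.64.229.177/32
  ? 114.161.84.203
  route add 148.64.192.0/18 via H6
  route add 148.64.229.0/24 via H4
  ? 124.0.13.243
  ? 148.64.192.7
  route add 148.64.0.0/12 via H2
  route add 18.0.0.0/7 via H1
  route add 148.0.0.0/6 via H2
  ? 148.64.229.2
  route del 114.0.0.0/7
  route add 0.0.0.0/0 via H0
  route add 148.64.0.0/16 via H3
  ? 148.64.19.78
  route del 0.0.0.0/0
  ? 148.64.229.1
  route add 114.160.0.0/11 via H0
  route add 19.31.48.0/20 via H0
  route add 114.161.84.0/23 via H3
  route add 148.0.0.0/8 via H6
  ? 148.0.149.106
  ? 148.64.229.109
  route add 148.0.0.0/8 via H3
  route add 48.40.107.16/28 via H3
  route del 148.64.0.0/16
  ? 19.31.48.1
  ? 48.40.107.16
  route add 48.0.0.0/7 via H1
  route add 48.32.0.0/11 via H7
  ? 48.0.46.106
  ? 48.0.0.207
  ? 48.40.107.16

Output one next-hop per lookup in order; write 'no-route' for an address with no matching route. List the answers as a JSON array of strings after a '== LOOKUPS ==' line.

Apply in order:
  add 114.0.0.0/7 -> H6 at depth 7
  add 148.64.229.177/32 -> H7 at depth 32
  add 114.161.84.203/32 -> H0 at depth 32
  - 148.64.229.177/32 clear@32
  ? 114.161.84.203  path d0:-→d1:-→d2:-→d3:-→d4:-→d5:-→d6:-→d7:H6→d8:-→d9:-→d10:-→d11:-→d12:-→d13:-→d14:-→d15:-→d16:-→d17:-→d18:-→d19:-→d20:-→d21:-→d22:-→d23:-→d24:-→d25:-→d26:-→d27:-→d28:-→d29:-→d30:-→d31:-→d32:H0  best=H0
  add 148.64.192.0/18 -> H6 at depth 18
  add 148.64.229.0/24 -> H4 at depth 24
  ? 124.0.13.243  path d0:-→d1:-→d2:-→d3:-→d4:-  best=no-route
  ? 148.64.192.7  path d0:-→d1:-→d2:-→d3:-→d4:-→d5:-→d6:-→d7:-→d8:-→d9:-→d10:-→d11:-→d12:-→d13:-→d14:-→d15:-→d16:-→d17:-→d18:H6  best=H6
  add 148.64.0.0/12 -> H2 at depth 12
  add 18.0.0.0/7 -> H1 at depth 7
  add 148.0.0.0/6 -> H2 at depth 6
  ? 148.64.229.2  path d0:-→d1:-→d2:-→d3:-→d4:-→d5:-→d6:H2→d7:-→d8:-→d9:-→d10:-→d11:-→d12:H2→d13:-→d14:-→d15:-→d16:-→d17:-→d18:H6→d19:-→d20:-→d21:-→d22:-→d23:-→d24:H4  best=H4
  - 114.0.0.0/7 clear@7
  add 0.0.0.0/0 -> H0 at depth 0
  add 148.64.0.0/16 -> H3 at depth 16
  ? 148.64.19.78  path d0:H0→d1:-→d2:-→d3:-→d4:-→d5:-→d6:H2→d7:-→d8:-→d9:-→d10:-→d11:-→d12:H2→d13:-→d14:-→d15:-→d16:H3  best=H3
  - 0.0.0.0/0 clear@0
  ? 148.64.229.1  path d0:-→d1:-→d2:-→d3:-→d4:-→d5:-→d6:H2→d7:-→d8:-→d9:-→d10:-→d11:-→d12:H2→d13:-→d14:-→d15:-→d16:H3→d17:-→d18:H6→d19:-→d20:-→d21:-→d22:-→d23:-→d24:H4  best=H4
  add 114.160.0.0/11 -> H0 at depth 11
  add 19.31.48.0/20 -> H0 at depth 20
  add 114.161.84.0/23 -> H3 at depth 23
  add 148.0.0.0/8 -> H6 at depth 8
  ? 148.0.149.106  path d0:-→d1:-→d2:-→d3:-→d4:-→d5:-→d6:H2→d7:-→d8:H6→d9:-  best=H6
  ? 148.64.229.109  path d0:-→d1:-→d2:-→d3:-→d4:-→d5:-→d6:H2→d7:-→d8:H6→d9:-→d10:-→d11:-→d12:H2→d13:-→d14:-→d15:-→d16:H3→d17:-→d18:H6→d19:-→d20:-→d21:-→d22:-→d23:-→d24:H4  best=H4
  add 148.0.0.0/8 -> H3 at depth 8
  add 48.40.107.16/28 -> H3 at depth 28
  - 148.64.0.0/16 clear@16
  ? 19.31.48.1  path d0:-→d1:-→d2:-→d3:-→d4:-→d5:-→d6:-→d7:H1→d8:-→d9:-→d10:-→d11:-→d12:-→d13:-→d14:-→d15:-→d16:-→d17:-→d18:-→d19:-→d20:H0  best=H0
  ? 48.40.107.16  path d0:-→d1:-→d2:-→d3:-→d4:-→d5:-→d6:-→d7:-→d8:-→d9:-→d10:-→d11:-→d12:-→d13:-→d14:-→d15:-→d16:-→d17:-→d18:-→d19:-→d20:-→d21:-→d22:-→d23:-→d24:-→d25:-→d26:-→d27:-→d28:H3  best=H3
  add 48.0.0.0/7 -> H1 at depth 7
  add 48.32.0.0/11 -> H7 at depth 11
  ? 48.0.46.106  path d0:-→d1:-→d2:-→d3:-→d4:-→d5:-→d6:-→d7:H1→d8:-→d9:-→d10:-  best=H1
  ? 48.0.0.207  path d0:-→d1:-→d2:-→d3:-→d4:-→d5:-→d6:-→d7:H1→d8:-→d9:-→d10:-  best=H1
  ? 48.40.107.16  path d0:-→d1:-→d2:-→d3:-→d4:-→d5:-→d6:-→d7:H1→d8:-→d9:-→d10:-→d11:H7→d12:-→d13:-→d14:-→d15:-→d16:-→d17:-→d18:-→d19:-→d20:-→d21:-→d22:-→d23:-→d24:-→d25:-→d26:-→d27:-→d28:H3  best=H3

== LOOKUPS ==
["H0","no-route","H6","H4","H3","H4","H6","H4","H0","H3","H1","H1","H3"]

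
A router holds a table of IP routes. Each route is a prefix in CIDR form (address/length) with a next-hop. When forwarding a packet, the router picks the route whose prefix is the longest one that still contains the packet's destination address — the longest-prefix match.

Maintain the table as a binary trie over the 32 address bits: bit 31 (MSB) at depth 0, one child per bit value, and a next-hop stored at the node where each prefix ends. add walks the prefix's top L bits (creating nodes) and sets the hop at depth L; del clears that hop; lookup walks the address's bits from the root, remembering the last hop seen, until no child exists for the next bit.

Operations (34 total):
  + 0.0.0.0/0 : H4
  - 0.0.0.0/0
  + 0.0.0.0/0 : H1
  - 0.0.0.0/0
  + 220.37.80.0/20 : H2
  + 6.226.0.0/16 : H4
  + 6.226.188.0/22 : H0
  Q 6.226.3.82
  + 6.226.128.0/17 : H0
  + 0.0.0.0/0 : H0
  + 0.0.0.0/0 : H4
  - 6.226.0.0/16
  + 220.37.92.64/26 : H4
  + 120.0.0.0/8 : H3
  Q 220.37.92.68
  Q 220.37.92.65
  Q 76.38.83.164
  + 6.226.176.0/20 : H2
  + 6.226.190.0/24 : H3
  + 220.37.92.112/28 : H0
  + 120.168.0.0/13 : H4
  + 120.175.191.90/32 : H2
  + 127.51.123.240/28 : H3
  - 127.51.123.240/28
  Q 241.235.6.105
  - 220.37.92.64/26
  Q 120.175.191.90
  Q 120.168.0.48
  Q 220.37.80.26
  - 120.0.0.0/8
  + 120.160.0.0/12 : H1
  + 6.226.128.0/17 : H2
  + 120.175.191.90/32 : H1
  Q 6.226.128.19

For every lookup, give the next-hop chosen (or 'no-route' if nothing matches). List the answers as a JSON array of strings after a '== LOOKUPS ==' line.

Process each operation:
  + 0.0.0.0/0 (H4) depth=0
  del 0.0.0.0/0 (clear depth 0)
  + 0.0.0.0/0 (H1) depth=0
  del 0.0.0.0/0 (clear depth 0)
  + 220.37.80.0/20 (H2) depth=20
  + 6.226.0.0/16 (H4) depth=16
  + 6.226.188.0/22 (H0) depth=22
  ? 6.226.3.82  path d0:-→d1:-→d2:-→d3:-→d4:-→d5:-→d6:-→d7:-→d8:-→d9:-→d10:-→d11:-→d12:-→d13:-→d14:-→d15:-→d16:H4  best=H4
  + 6.226.128.0/17 (H0) depth=17
  + 0.0.0.0/0 (H0) depth=0
  + 0.0.0.0/0 (H4) depth=0
  del 6.226.0.0/16 (clear depth 16)
  + 220.37.92.64/26 (H4) depth=26
  + 120.0.0.0/8 (H3) depth=8
  ? 220.37.92.68  path d0:H4→d1:-→d2:-→d3:-→d4:-→d5:-→d6:-→d7:-→d8:-→d9:-→d10:-→d11:-→d12:-→d13:-→d14:-→d15:-→d16:-→d17:-→d18:-→d19:-→d20:H2→d21:-→d22:-→d23:-→d24:-→d25:-→d26:H4  best=H4
  ? 220.37.92.65  path d0:H4→d1:-→d2:-→d3:-→d4:-→d5:-→d6:-→d7:-→d8:-→d9:-→d10:-→d11:-→d12:-→d13:-→d14:-→d15:-→d16:-→d17:-→d18:-→d19:-→d20:H2→d21:-→d22:-→d23:-→d24:-→d25:-→d26:H4  best=H4
  ? 76.38.83.164  path d0:H4→d1:-→d2:-  best=H4
  + 6.226.176.0/20 (H2) depth=20
  + 6.226.190.0/24 (H3) depth=24
  + 220.37.92.112/28 (H0) depth=28
  + 120.168.0.0/13 (H4) depth=13
  + 120.175.191.90/32 (H2) depth=32
  + 127.51.123.240/28 (H3) depth=28
  del 127.51.123.240/28 (clear depth 28)
  ? 241.235.6.105  path d0:H4→d1:-→d2:-  best=H4
  del 220.37.92.64/26 (clear depth 26)
  ? 120.175.191.90  path d0:H4→d1:-→d2:-→d3:-→d4:-→d5:-→d6:-→d7:-→d8:H3→d9:-→d10:-→d11:-→d12:-→d13:H4→d14:-→d15:-→d16:-→d17:-→d18:-→d19:-→d20:-→d21:-→d22:-→d23:-→d24:-→d25:-→d26:-→d27:-→d28:-→d29:-→d30:-→d31:-→d32:H2  best=H2
  ? 120.168.0.48  path d0:H4→d1:-→d2:-→d3:-→d4:-→d5:-→d6:-→d7:-→d8:H3→d9:-→d10:-→d11:-→d12:-→d13:H4  best=H4
  ? 220.37.80.26  path d0:H4→d1:-→d2:-→d3:-→d4:-→d5:-→d6:-→d7:-→d8:-→d9:-→d10:-→d11:-→d12:-→d13:-→d14:-→d15:-→d16:-→d17:-→d18:-→d19:-→d20:H2  best=H2
  del 120.0.0.0/8 (clear depth 8)
  + 120.160.0.0/12 (H1) depth=12
  + 6.226.128.0/17 (H2) depth=17
  + 120.175.191.90/32 (H1) depth=32
  ? 6.226.128.19  path d0:H4→d1:-→d2:-→d3:-→d4:-→d5:-→d6:-→d7:-→d8:-→d9:-→d10:-→d11:-→d12:-→d13:-→d14:-→d15:-→d16:-→d17:H2→d18:-  best=H2

== LOOKUPS ==
["H4","H4","H4","H4","H4","H2","H4","H2","H2"]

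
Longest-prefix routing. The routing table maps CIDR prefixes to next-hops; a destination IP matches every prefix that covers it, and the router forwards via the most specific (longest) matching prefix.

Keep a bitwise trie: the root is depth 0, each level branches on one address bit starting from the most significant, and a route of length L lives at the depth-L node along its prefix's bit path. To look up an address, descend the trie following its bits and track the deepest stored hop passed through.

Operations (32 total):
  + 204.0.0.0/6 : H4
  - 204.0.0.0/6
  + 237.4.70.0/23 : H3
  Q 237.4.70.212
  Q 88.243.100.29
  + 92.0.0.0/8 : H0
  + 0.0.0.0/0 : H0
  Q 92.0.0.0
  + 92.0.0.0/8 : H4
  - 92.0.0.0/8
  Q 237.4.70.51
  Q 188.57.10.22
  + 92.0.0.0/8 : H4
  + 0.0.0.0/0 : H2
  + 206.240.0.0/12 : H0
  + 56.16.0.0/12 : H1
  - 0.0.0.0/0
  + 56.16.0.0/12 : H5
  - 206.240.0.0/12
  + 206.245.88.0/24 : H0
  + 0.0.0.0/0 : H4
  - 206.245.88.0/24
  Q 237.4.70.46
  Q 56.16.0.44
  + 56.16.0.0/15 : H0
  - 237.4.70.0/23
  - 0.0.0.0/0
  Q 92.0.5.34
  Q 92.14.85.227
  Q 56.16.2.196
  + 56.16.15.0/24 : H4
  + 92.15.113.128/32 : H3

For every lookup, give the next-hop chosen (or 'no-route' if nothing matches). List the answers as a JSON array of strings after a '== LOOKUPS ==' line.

Apply in order:
  + 204.0.0.0/6 (H4) depth=6
  del 204.0.0.0/6 (clear depth 6)
  + 237.4.70.0/23 (H3) depth=23
  ? 237.4.70.212  path d0:-→d1:-→d2:-→d3:-→d4:-→d5:-→d6:-→d7:-→d8:-→d9:-→d10:-→d11:-→d12:-→d13:-→d14:-→d15:-→d16:-→d17:-→d18:-→d19:-→d20:-→d21:-→d22:-→d23:H3  best=H3
  ? 88.243.100.29  path d0:-  best=no-route
  + 92.0.0.0/8 (H0) depth=8
  + 0.0.0.0/0 (H0) depth=0
  ? 92.0.0.0  path d0:H0→d1:-→d2:-→d3:-→d4:-→d5:-→d6:-→d7:-→d8:H0  best=H0
  + 92.0.0.0/8 (H4) depth=8
  del 92.0.0.0/8 (clear depth 8)
  ? 237.4.70.51  path d0:H0→d1:-→d2:-→d3:-→d4:-→d5:-→d6:-→d7:-→d8:-→d9:-→d10:-→d11:-→d12:-→d13:-→d14:-→d15:-→d16:-→d17:-→d18:-→d19:-→d20:-→d21:-→d22:-→d23:H3  best=H3
  ? 188.57.10.22  path d0:H0→d1:-  best=H0
  + 92.0.0.0/8 (H4) depth=8
  + 0.0.0.0/0 (H2) depth=0
  + 206.240.0.0/12 (H0) depth=12
  + 56.16.0.0/12 (H1) depth=12
  del 0.0.0.0/0 (clear depth 0)
  + 56.16.0.0/12 (H5) depth=12
  del 206.240.0.0/12 (clear depth 12)
  + 206.245.88.0/24 (H0) depth=24
  + 0.0.0.0/0 (H4) depth=0
  del 206.245.88.0/24 (clear depth 24)
  ? 237.4.70.46  path d0:H4→d1:-→d2:-→d3:-→d4:-→d5:-→d6:-→d7:-→d8:-→d9:-→d10:-→d11:-→d12:-→d13:-→d14:-→d15:-→d16:-→d17:-→d18:-→d19:-→d20:-→d21:-→d22:-→d23:H3  best=H3
  ? 56.16.0.44  path d0:H4→d1:-→d2:-→d3:-→d4:-→d5:-→d6:-→d7:-→d8:-→d9:-→d10:-→d11:-→d12:H5  best=H5
  + 56.16.0.0/15 (H0) depth=15
  del 237.4.70.0/23 (clear depth 23)
  del 0.0.0.0/0 (clear depth 0)
  ? 92.0.5.34  path d0:-→d1:-→d2:-→d3:-→d4:-→d5:-→d6:-→d7:-→d8:H4  best=H4
  ? 92.14.85.227  path d0:-→d1:-→d2:-→d3:-→d4:-→d5:-→d6:-→d7:-→d8:H4  best=H4
  ? 56.16.2.196  path d0:-→d1:-→d2:-→d3:-→d4:-→d5:-→d6:-→d7:-→d8:-→d9:-→d10:-→d11:-→d12:H5→d13:-→d14:-→d15:H0  best=H0
  + 56.16.15.0/24 (H4) depth=24
  + 92.15.113.128/32 (H3) depth=32

== LOOKUPS ==
["H3","no-route","H0","H3","H0","H3","H5","H4","H4","H0"]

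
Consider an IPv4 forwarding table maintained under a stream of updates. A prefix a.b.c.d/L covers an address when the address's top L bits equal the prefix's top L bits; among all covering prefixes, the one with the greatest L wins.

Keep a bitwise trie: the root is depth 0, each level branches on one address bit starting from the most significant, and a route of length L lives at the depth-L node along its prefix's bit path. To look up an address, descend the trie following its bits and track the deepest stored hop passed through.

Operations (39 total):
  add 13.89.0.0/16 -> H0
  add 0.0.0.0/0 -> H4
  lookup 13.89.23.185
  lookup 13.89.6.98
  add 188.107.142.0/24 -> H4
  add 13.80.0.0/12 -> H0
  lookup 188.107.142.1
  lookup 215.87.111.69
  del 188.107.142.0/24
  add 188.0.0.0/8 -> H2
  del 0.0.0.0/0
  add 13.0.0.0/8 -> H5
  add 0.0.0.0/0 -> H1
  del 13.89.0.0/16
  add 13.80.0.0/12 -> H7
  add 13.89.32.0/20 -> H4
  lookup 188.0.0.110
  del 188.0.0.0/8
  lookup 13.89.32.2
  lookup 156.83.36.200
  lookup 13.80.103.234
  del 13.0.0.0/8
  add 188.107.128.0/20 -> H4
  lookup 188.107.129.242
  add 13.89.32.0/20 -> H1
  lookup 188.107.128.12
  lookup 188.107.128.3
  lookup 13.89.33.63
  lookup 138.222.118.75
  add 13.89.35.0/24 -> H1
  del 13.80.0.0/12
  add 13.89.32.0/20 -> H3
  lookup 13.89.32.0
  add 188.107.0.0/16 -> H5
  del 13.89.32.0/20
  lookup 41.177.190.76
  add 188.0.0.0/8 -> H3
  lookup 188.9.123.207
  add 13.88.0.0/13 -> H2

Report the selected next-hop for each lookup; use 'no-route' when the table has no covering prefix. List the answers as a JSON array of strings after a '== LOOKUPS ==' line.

Apply in order:
  + 13.89.0.0/16 (H0) depth=16
  + 0.0.0.0/0 (H4) depth=0
  Q 13.89.23.185: descend 0000110101011001 ; hops seen [H4,H0] ; pick H0
  Q 13.89.6.98: descend 0000110101011001 ; hops seen [H4,H0] ; pick H0
  + 188.107.142.0/24 (H4) depth=24
  + 13.80.0.0/12 (H0) depth=12
  Q 188.107.142.1: descend 101111000110101110001110 ; hops seen [H4,H4] ; pick H4
  Q 215.87.111.69: descend 1 ; hops seen [H4] ; pick H4
  del 188.107.142.0/24 (clear depth 24)
  + 188.0.0.0/8 (H2) depth=8
  del 0.0.0.0/0 (clear depth 0)
  + 13.0.0.0/8 (H5) depth=8
  + 0.0.0.0/0 (H1) depth=0
  del 13.89.0.0/16 (clear depth 16)
  + 13.80.0.0/12 (H7) depth=12
  + 13.89.32.0/20 (H4) depth=20
  Q 188.0.0.110: descend 101111000 ; hops seen [H1,H2] ; pick H2
  del 188.0.0.0/8 (clear depth 8)
  Q 13.89.32.2: descend 00001101010110010010 ; hops seen [H1,H5,H7,H4] ; pick H4
  Q 156.83.36.200: descend 10 ; hops seen [H1] ; pick H1
  Q 13.80.103.234: descend 000011010101 ; hops seen [H1,H5,H7] ; pick H7
  del 13.0.0.0/8 (clear depth 8)
  + 188.107.128.0/20 (H4) depth=20
  Q 188.107.129.242: descend 10111100011010111000 ; hops seen [H1,H4] ; pick H4
  + 13.89.32.0/20 (H1) depth=20
  Q 188.107.128.12: descend 10111100011010111000 ; hops seen [H1,H4] ; pick H4
  Q 188.107.128.3: descend 10111100011010111000 ; hops seen [H1,H4] ; pick H4
  Q 13.89.33.63: descend 00001101010110010010 ; hops seen [H1,H7,H1] ; pick H1
  Q 138.222.118.75: descend 10 ; hops seen [H1] ; pick H1
  + 13.89.35.0/24 (H1) depth=24
  del 13.80.0.0/12 (clear depth 12)
  + 13.89.32.0/20 (H3) depth=20
  Q 13.89.32.0: descend 0000110101011001001000 ; hops seen [H1,H3] ; pick H3
  + 188.107.0.0/16 (H5) depth=16
  del 13.89.32.0/20 (clear depth 20)
  Q 41.177.190.76: descend 00 ; hops seen [H1] ; pick H1
  + 188.0.0.0/8 (H3) depth=8
  Q 188.9.123.207: descend 101111000 ; hops seen [H1,H3] ; pick H3
  + 13.88.0.0/13 (H2) depth=13

== LOOKUPS ==
["H0","H0","H4","H4","H2","H4","H1","H7","H4","H4","H4","H1","H1","H3","H1","H3"]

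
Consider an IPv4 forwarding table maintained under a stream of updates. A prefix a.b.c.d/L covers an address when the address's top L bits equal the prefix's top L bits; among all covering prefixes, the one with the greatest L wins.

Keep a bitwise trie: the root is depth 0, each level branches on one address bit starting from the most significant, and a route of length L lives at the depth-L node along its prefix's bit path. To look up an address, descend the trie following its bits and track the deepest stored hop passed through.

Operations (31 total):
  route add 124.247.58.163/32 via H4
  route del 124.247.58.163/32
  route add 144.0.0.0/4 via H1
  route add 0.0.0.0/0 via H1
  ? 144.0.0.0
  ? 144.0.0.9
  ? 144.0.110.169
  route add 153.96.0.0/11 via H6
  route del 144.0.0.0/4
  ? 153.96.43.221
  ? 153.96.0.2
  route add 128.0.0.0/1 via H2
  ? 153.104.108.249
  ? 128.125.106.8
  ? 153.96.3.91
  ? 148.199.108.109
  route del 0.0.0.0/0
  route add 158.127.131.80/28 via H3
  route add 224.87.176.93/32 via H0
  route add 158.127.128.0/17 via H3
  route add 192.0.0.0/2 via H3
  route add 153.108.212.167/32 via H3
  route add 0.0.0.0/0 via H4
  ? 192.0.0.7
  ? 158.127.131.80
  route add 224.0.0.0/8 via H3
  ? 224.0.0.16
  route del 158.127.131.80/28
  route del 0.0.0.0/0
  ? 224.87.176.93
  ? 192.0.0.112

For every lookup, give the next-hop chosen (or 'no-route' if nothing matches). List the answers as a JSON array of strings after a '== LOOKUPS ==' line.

Apply in order:
  add 124.247.58.163/32 -> H4 at depth 32
  - 124.247.58.163/32 clear@32
  add 144.0.0.0/4 -> H1 at depth 4
  add 0.0.0.0/0 -> H1 at depth 0
  ? 144.0.0.0  path d0:H1→d1:-→d2:-→d3:-→d4:H1  best=H1
  ? 144.0.0.9  path d0:H1→d1:-→d2:-→d3:-→d4:H1  best=H1
  ? 144.0.110.169  path d0:H1→d1:-→d2:-→d3:-→d4:H1  best=H1
  add 153.96.0.0/11 -> H6 at depth 11
  - 144.0.0.0/4 clear@4
  ? 153.96.43.221  path d0:H1→d1:-→d2:-→d3:-→d4:-→d5:-→d6:-→d7:-→d8:-→d9:-→d10:-→d11:H6  best=H6
  ? 153.96.0.2  path d0:H1→d1:-→d2:-→d3:-→d4:-→d5:-→d6:-→d7:-→d8:-→d9:-→d10:-→d11:H6  best=H6
  add 128.0.0.0/1 -> H2 at depth 1
  ? 153.104.108.249  path d0:H1→d1:H2→d2:-→d3:-→d4:-→d5:-→d6:-→d7:-→d8:-→d9:-→d10:-→d11:H6  best=H6
  ? 128.125.106.8  path d0:H1→d1:H2→d2:-→d3:-  best=H2
  ? 153.96.3.91  path d0:H1→d1:H2→d2:-→d3:-→d4:-→d5:-→d6:-→d7:-→d8:-→d9:-→d10:-→d11:H6  best=H6
  ? 148.199.108.109  path d0:H1→d1:H2→d2:-→d3:-→d4:-  best=H2
  - 0.0.0.0/0 clear@0
  add 158.127.131.80/28 -> H3 at depth 28
  add 224.87.176.93/32 -> H0 at depth 32
  add 158.127.128.0/17 -> H3 at depth 17
  add 192.0.0.0/2 -> H3 at depth 2
  add 153.108.212.167/32 -> H3 at depth 32
  add 0.0.0.0/0 -> H4 at depth 0
  ? 192.0.0.7  path d0:H4→d1:H2→d2:H3  best=H3
  ? 158.127.131.80  path d0:H4→d1:H2→d2:-→d3:-→d4:-→d5:-→d6:-→d7:-→d8:-→d9:-→d10:-→d11:-→d12:-→d13:-→d14:-→d15:-→d16:-→d17:H3→d18:-→d19:-→d20:-→d21:-→d22:-→d23:-→d24:-→d25:-→d26:-→d27:-→d28:H3  best=H3
  add 224.0.0.0/8 -> H3 at depth 8
  ? 224.0.0.16  path d0:H4→d1:H2→d2:H3→d3:-→d4:-→d5:-→d6:-→d7:-→d8:H3→d9:-  best=H3
  - 158.127.131.80/28 clear@28
  - 0.0.0.0/0 clear@0
  ? 224.87.176.93  path d0:-→d1:H2→d2:H3→d3:-→d4:-→d5:-→d6:-→d7:-→d8:H3→d9:-→d10:-→d11:-→d12:-→d13:-→d14:-→d15:-→d16:-→d17:-→d18:-→d19:-→d20:-→d21:-→d22:-→d23:-→d24:-→d25:-→d26:-→d27:-→d28:-→d29:-→d30:-→d31:-→d32:H0  best=H0
  ? 192.0.0.112  path d0:-→d1:H2→d2:H3  best=H3

== LOOKUPS ==
["H1","H1","H1","H6","H6","H6","H2","H6","H2","H3","H3","H3","H0","H3"]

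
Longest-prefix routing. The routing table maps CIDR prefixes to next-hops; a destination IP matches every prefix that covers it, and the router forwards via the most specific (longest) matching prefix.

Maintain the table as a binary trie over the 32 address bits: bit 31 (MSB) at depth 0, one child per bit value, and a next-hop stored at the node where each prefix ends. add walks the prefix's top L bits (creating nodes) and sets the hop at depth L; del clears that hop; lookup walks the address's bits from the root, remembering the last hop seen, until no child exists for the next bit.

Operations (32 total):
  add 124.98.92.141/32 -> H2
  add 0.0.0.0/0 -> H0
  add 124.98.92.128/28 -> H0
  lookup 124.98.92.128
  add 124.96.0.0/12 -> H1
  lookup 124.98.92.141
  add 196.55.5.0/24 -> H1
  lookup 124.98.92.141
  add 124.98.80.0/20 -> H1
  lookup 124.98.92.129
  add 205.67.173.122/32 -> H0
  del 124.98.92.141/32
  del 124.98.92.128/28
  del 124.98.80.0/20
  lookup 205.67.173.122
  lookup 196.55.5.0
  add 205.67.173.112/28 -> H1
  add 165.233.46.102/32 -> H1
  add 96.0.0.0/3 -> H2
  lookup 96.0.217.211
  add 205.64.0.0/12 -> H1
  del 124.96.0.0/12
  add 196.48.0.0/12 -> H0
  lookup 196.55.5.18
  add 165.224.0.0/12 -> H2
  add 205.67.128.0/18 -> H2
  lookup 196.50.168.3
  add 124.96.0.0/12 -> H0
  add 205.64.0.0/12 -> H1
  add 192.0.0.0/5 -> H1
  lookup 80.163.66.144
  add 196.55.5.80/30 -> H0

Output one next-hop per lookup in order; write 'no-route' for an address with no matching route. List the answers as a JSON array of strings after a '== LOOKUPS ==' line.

Process each operation:
  + 124.98.92.141/32 (H2) depth=32
  + 0.0.0.0/0 (H0) depth=0
  + 124.98.92.128/28 (H0) depth=28
  Q 124.98.92.128: descend 0111110001100010010111001000 ; hops seen [H0,H0] ; pick H0
  + 124.96.0.0/12 (H1) depth=12
  Q 124.98.92.141: descend 01111100011000100101110010001101 ; hops seen [H0,H1,H0,H2] ; pick H2
  + 196.55.5.0/24 (H1) depth=24
  Q 124.98.92.141: descend 01111100011000100101110010001101 ; hops seen [H0,H1,H0,H2] ; pick H2
  + 124.98.80.0/20 (H1) depth=20
  Q 124.98.92.129: descend 0111110001100010010111001000 ; hops seen [H0,H1,H1,H0] ; pick H0
  + 205.67.173.122/32 (H0) depth=32
  del 124.98.92.141/32 (clear depth 32)
  del 124.98.92.128/28 (clear depth 28)
  del 124.98.80.0/20 (clear depth 20)
  Q 205.67.173.122: descend 11001101010000111010110101111010 ; hops seen [H0,H0] ; pick H0
  Q 196.55.5.0: descend 110001000011011100000101 ; hops seen [H0,H1] ; pick H1
  + 205.67.173.112/28 (H1) depth=28
  + 165.233.46.102/32 (H1) depth=32
  + 96.0.0.0/3 (H2) depth=3
  Q 96.0.217.211: descend 011 ; hops seen [H0,H2] ; pick H2
  + 205.64.0.0/12 (H1) depth=12
  del 124.96.0.0/12 (clear depth 12)
  + 196.48.0.0/12 (H0) depth=12
  Q 196.55.5.18: descend 110001000011011100000101 ; hops seen [H0,H0,H1] ; pick H1
  + 165.224.0.0/12 (H2) depth=12
  + 205.67.128.0/18 (H2) depth=18
  Q 196.50.168.3: descend 1100010000110 ; hops seen [H0,H0] ; pick H0
  + 124.96.0.0/12 (H0) depth=12
  + 205.64.0.0/12 (H1) depth=12
  + 192.0.0.0/5 (H1) depth=5
  Q 80.163.66.144: descend 01 ; hops seen [H0] ; pick H0
  + 196.55.5.80/30 (H0) depth=30

== LOOKUPS ==
["H0","H2","H2","H0","H0","H1","H2","H1","H0","H0"]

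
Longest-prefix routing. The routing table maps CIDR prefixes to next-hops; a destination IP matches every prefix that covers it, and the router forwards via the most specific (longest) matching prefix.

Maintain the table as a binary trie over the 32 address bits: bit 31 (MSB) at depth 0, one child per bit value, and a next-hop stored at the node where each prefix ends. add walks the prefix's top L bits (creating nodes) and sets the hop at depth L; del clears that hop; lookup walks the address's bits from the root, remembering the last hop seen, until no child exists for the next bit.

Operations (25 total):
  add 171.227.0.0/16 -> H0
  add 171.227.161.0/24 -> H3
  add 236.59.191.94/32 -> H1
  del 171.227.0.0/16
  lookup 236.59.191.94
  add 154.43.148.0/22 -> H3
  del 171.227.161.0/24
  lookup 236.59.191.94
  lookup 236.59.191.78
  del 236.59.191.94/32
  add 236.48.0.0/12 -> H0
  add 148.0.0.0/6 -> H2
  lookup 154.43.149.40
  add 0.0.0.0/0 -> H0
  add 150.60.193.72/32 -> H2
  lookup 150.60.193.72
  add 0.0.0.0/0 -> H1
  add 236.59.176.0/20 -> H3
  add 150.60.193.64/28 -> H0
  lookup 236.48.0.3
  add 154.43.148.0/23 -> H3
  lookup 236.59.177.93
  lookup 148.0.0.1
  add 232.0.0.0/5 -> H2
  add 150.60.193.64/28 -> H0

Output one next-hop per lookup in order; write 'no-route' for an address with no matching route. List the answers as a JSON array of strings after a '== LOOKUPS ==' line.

Trace:
  add 171.227.0.0/16 -> H0 at depth 16
  add 171.227.161.0/24 -> H3 at depth 24
  add 236.59.191.94/32 -> H1 at depth 32
  del 171.227.0.0/16 (clear depth 16)
  Q 236.59.191.94: descend 11101100001110111011111101011110 ; hops seen [H1] ; pick H1
  add 154.43.148.0/22 -> H3 at depth 22
  del 171.227.161.0/24 (clear depth 24)
  Q 236.59.191.94: descend 11101100001110111011111101011110 ; hops seen [H1] ; pick H1
  Q 236.59.191.78: descend 111011000011101110111111010 ; hops seen [∅] ; pick no-route
  del 236.59.191.94/32 (clear depth 32)
  add 236.48.0.0/12 -> H0 at depth 12
  add 148.0.0.0/6 -> H2 at depth 6
  Q 154.43.149.40: descend 1001101000101011100101 ; hops seen [H3] ; pick H3
  add 0.0.0.0/0 -> H0 at depth 0
  add 150.60.193.72/32 -> H2 at depth 32
  Q 150.60.193.72: descend 10010110001111001100000101001000 ; hops seen [H0,H2,H2] ; pick H2
  add 0.0.0.0/0 -> H1 at depth 0
  add 236.59.176.0/20 -> H3 at depth 20
  add 150.60.193.64/28 -> H0 at depth 28
  Q 236.48.0.3: descend 111011000011 ; hops seen [H1,H0] ; pick H0
  add 154.43.148.0/23 -> H3 at depth 23
  Q 236.59.177.93: descend 11101100001110111011 ; hops seen [H1,H0,H3] ; pick H3
  Q 148.0.0.1: descend 100101 ; hops seen [H1,H2] ; pick H2
  add 232.0.0.0/5 -> H2 at depth 5
  add 150.60.193.64/28 -> H0 at depth 28

== LOOKUPS ==
["H1","H1","no-route","H3","H2","H0","H3","H2"]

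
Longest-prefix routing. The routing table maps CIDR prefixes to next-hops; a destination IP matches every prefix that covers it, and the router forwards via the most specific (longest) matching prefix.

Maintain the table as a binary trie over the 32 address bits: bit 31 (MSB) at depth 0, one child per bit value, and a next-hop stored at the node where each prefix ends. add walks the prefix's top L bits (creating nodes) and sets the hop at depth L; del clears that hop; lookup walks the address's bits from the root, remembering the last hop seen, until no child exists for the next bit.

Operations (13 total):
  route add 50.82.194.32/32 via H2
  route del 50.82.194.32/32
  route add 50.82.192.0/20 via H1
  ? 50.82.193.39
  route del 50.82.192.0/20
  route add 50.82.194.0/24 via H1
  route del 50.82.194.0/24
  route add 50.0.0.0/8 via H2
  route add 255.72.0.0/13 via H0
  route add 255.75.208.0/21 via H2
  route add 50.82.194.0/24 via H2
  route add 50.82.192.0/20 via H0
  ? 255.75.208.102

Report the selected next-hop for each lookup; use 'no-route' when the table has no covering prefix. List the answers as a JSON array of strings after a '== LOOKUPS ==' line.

Process each operation:
  add 50.82.194.32/32 -> H2 at depth 32
  - 50.82.194.32/32 clear@32
  add 50.82.192.0/20 -> H1 at depth 20
  lookup 50.82.193.39: bits 0011001001010010110000 walk d0:-→d1:-→d2:-→d3:-→d4:-→d5:-→d6:-→d7:-→d8:-→d9:-→d10:-→d11:-→d12:-→d13:-→d14:-→d15:-→d16:-→d17:-→d18:-→d19:-→d20:H1→d21:-→d22:- -> H1
  - 50.82.192.0/20 clear@20
  add 50.82.194.0/24 -> H1 at depth 24
  - 50.82.194.0/24 clear@24
  add 50.0.0.0/8 -> H2 at depth 8
  add 255.72.0.0/13 -> H0 at depth 13
  add 255.75.208.0/21 -> H2 at depth 21
  add 50.82.194.0/24 -> H2 at depth 24
  add 50.82.192.0/20 -> H0 at depth 20
  lookup 255.75.208.102: bits 111111110100101111010 walk d0:-→d1:-→d2:-→d3:-→d4:-→d5:-→d6:-→d7:-→d8:-→d9:-→d10:-→d11:-→d12:-→d13:H0→d14:-→d15:-→d16:-→d17:-→d18:-→d19:-→d20:-→d21:H2 -> H2

== LOOKUPS ==
["H1","H2"]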